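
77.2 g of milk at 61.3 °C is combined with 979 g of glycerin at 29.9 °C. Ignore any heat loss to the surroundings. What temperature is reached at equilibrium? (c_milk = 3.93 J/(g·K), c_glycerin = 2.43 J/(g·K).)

T_f ≈ 33.5 °C

T_f is the heat-capacity-weighted average of the initial temperatures:
T_f = (303.4·61.3 + 2379·29.9) / (303.4 + 2379)
    = 89729 / 2682.4 ≈ 33.45 °C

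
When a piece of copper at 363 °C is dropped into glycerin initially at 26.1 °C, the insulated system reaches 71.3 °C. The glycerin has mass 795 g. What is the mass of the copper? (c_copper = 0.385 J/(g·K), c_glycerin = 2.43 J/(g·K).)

m ≈ 778 g

Heat lost by the copper = heat gained by the glycerin:
m×0.385×(363 − 71.3) = 795×2.43×(71.3 − 26.1)
112.3 m = 87320  ⇒  m ≈ 777.5 g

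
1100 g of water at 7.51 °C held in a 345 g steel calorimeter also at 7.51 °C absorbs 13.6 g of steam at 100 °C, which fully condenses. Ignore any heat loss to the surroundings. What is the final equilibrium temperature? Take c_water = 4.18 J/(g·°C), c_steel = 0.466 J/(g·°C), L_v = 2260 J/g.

Setting the total heat transfer to zero:
steam→water at 100 °C releases m L_v = 13.6·2260 = 30736
  condensed water 100 °C→T: 56.85(T − 100)
  water warms: 1100·4.18·(T − 7.51) = 4598(T − 7.51)
  steel cup: 345·0.466·(T − 7.51) = 160.77(T − 7.51)
4815.6 T = 30736 + 5684.8 + 35738 = 72159
T ≈ 14.98 °C (< 100 °C, so full condensation is consistent).

T_f ≈ 15.0 °C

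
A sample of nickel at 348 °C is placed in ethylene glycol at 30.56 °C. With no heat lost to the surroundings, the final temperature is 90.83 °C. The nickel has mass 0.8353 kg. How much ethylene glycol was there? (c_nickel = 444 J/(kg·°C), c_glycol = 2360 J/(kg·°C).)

Net heat exchanged in the isolated system is zero:
0.8353×444×(90.83 − 348) + m×2360×(90.83 − 30.56) = 0
142237 m = 95377
m = 95377/142237 ≈ 0.6706 kg

m ≈ 0.671 kg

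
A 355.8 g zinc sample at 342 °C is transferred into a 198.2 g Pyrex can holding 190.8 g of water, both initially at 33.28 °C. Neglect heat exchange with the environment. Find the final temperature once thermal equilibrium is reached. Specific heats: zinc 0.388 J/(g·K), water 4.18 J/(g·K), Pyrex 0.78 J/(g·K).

T_f ≈ 72.4 °C

Net heat exchanged in the isolated system is zero:
355.8*0.388*(T − 342) + 190.8*4.18*(T − 33.28) + 198.2*0.78*(T − 33.28) = 0
(138.05 + 797.54 + 154.6) T = 138.05*342 + 797.54*33.28 + 154.6*33.28
T ≈ 72.37 °C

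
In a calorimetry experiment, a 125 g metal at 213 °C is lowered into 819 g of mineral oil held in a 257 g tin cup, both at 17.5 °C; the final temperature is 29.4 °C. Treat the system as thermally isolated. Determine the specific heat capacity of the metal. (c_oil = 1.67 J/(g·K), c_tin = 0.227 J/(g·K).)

c ≈ 0.739 J/(g·K)

Conservation of energy gives ΣQ = 0:
125·c·(29.4 − 213) + 819·1.67·(29.4 − 17.5) + 257·0.227·(29.4 − 17.5) = 0
-22950 c = -16970
c = -16970/-22950 ≈ 0.7394 J/(g·K)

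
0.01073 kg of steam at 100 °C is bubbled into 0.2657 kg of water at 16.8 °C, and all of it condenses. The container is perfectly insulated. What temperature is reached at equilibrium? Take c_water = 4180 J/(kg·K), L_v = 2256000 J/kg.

T_f ≈ 41.0 °C

Net heat exchanged in the isolated system is zero:
latent heat released on condensation: 0.01073·2256000 = 24207; condensed water 100 °C→T: 44.85(T − 100); original water: 1110.6(T − 16.8)
1155.5 T = 24207 + 4485.1 + 18659 = 47351
T ≈ 40.98 °C — below 100 °C, confirming all the steam condensed.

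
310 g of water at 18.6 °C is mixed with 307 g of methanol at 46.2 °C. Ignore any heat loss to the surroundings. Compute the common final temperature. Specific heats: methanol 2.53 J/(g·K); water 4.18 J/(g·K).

T_f ≈ 28.9 °C

T_f = Σ m_i c_i T_i / Σ m_i c_i:
T_f = (776.71*46.2 + 1295.8*18.6) / (776.71 + 1295.8)
    = 59986 / 2072.5 ≈ 28.94 °C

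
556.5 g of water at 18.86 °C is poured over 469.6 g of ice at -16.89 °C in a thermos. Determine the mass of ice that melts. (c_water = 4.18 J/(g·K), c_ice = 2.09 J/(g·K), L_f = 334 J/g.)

m_melted ≈ 81.7 g

Water can give up m c ΔT = 556.5×4.18×18.86 = 43872 J before reaching 0 °C.
Of that, 469.6×2.09×16.89 = 16577 J goes to bring the ice to 0 °C, leaving 27295 J.
Melting all 469.6 g of ice would need 469.6×334 = 156846 J.
Since 27295 < 156846 J, not all the ice melts; equilibrium is at 0 °C.
m_melt = 27295 / L_f = 81.72 g.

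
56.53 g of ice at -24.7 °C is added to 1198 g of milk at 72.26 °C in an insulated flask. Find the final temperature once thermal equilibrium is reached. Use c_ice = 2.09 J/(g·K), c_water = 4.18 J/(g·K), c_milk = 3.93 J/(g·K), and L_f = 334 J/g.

T_f ≈ 64.4 °C

Sum of m c ΔT and latent-heat terms is zero:
ice -24.7→0 °C: 56.53·2.09·24.7 = 2918.2; fusion: m_ice L_f = 56.53·334 = 18881; warm the meltwater: 236.3 T; milk: 4708.1(T − 72.26)
4944.4 T = 340210 − 21799 = 318411
T ≈ 64.40 °C. Since T > 0 °C, the all-ice-melts assumption holds.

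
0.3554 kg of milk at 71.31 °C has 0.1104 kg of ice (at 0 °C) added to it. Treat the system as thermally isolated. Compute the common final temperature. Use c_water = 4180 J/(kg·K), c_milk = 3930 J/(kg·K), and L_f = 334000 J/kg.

T_f ≈ 33.8 °C

Sum of m c ΔT and latent-heat terms is zero:
latent heat to melt: 0.1104×334000 = 36874; warm the meltwater: 461.47 T; milk: 1396.7(T − 71.31)
1858.2 T = 99600 − 36874 = 62727
T ≈ 33.76 °C. Since T > 0 °C, the all-ice-melts assumption holds.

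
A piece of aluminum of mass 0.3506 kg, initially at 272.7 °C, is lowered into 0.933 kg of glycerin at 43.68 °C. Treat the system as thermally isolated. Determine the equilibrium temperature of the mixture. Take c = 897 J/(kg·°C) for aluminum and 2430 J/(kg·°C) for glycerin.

Heat lost by the aluminum equals heat gained by the glycerin:
0.3506·897·(272.7 − T) = 0.933·2430·(T − 43.68)
314.49(272.7 − T) = 2267.2(T − 43.68)
2581.7 T = 184792  ⇒  T ≈ 71.58 °C

T_f ≈ 71.6 °C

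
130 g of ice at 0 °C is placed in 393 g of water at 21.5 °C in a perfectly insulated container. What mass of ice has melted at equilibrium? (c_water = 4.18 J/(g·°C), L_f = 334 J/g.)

Cooling the water to 0 °C releases 393·4.18·21.5 = 35319 J.
Fully melting the ice requires m_ice L_f = 130·334 = 43420 J.
35319 J < 43420 J, so only part of the ice melts and the system sits at 0 °C.
m_melted·334 = 35319  ⇒  m_melted ≈ 105.7 g.

m_melted ≈ 106 g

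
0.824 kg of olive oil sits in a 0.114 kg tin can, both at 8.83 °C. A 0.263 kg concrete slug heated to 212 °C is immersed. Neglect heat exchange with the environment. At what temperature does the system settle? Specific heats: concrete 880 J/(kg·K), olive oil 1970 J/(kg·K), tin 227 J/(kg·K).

T_f ≈ 33.8 °C

Let T be the final temperature. ΣQ_i = 0:
0.263*880*(T − 212) + 0.824*1970*(T − 8.83) + 0.114*227*(T − 8.83) = 0
(231.44 + 1623.3 + 25.88) T = 231.44*212 + 1623.3*8.83 + 25.88*8.83
T ≈ 33.83 °C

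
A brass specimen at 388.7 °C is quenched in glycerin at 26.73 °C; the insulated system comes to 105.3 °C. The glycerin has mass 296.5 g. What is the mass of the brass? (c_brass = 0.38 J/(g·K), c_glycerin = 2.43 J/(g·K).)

m ≈ 526 g

Heat lost by the brass = heat gained by the glycerin:
m·0.38·(388.7 − 105.3) = 296.5·2.43·(105.3 − 26.73)
107.69 m = 56609  ⇒  m ≈ 525.7 g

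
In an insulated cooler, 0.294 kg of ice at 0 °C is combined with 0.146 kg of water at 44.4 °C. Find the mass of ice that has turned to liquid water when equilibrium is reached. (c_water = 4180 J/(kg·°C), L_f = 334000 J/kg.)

m_melted ≈ 0.0811 kg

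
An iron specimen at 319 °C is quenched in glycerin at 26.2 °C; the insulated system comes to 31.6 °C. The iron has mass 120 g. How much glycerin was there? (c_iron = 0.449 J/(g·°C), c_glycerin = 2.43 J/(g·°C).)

m ≈ 1180 g

Energy conservation, ΣQ = 0:
120×0.449×(31.6 − 319) + m×2.43×(31.6 − 26.2) = 0
13.12 m = 15485
m = 15485/13.12 ≈ 1180 g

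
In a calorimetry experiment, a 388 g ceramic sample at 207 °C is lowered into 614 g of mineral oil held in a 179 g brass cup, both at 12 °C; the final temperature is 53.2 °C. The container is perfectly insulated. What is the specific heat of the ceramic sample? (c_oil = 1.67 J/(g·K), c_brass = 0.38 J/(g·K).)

c ≈ 0.755 J/(g·K)

Setting the total heat transfer to zero:
388×c×(53.2 − 207) + 614×1.67×(53.2 − 12) + 179×0.38×(53.2 − 12) = 0
-59674 c = -45048
c = -45048/-59674 ≈ 0.7549 J/(g·K)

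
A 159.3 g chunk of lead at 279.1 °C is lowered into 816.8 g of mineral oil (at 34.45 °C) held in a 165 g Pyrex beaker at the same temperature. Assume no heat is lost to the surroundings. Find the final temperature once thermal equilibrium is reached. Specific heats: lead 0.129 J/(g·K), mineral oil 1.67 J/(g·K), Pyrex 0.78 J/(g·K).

T_f ≈ 37.8 °C

T_f is the heat-capacity-weighted average of the initial temperatures:
T_f = (20.55*279.1 + 1364.1*34.45 + 128.7*34.45) / (20.55 + 1364.1 + 128.7)
    = 57161 / 1513.3 ≈ 37.77 °C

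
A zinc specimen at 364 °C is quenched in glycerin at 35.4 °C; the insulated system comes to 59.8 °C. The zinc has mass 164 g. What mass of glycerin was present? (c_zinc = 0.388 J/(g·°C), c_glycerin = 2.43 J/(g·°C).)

m ≈ 326 g

|Q_zinc| = |Q_glycerin|:
164·0.388·(364 − 59.8) = m·2.43·(59.8 − 35.4)
59.29 m = 19357  ⇒  m ≈ 326.5 g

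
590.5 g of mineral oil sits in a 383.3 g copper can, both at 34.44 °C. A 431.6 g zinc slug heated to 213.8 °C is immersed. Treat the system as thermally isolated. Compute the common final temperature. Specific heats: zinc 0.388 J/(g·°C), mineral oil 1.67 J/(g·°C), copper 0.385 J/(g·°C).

T_f ≈ 57.5 °C

T_f = Σ m_i c_i T_i / Σ m_i c_i:
T_f = (167.46·213.8 + 986.13·34.44 + 147.57·34.44) / (167.46 + 986.13 + 147.57)
    = 74848 / 1301.2 ≈ 57.52 °C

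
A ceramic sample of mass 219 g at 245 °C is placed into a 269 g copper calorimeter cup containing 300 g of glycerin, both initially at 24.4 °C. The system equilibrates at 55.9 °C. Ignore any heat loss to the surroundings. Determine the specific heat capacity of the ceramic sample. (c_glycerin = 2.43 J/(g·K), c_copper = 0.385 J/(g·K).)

c ≈ 0.633 J/(g·K)

Energy conservation, ΣQ = 0:
219·c·(55.9 − 245) + 300·2.43·(55.9 − 24.4) + 269·0.385·(55.9 − 24.4) = 0
-41413 c = -26226
c = -26226/-41413 ≈ 0.6333 J/(g·K)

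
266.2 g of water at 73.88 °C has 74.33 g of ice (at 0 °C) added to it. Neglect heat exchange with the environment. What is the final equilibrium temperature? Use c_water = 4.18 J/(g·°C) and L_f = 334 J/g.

Net heat exchanged in the isolated system is zero:
melt ice: 74.33×334 = 24826; warm the meltwater: 310.7 T; water: 1112.7(T − 73.88)
1423.4 T = 82207 − 24826 = 57381
T ≈ 40.31 °C (positive, so assuming full melt was valid).

T_f ≈ 40.3 °C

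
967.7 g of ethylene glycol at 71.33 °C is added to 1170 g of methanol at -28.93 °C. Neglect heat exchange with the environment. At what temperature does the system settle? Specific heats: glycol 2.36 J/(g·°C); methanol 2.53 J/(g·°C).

Setting the total heat transfer to zero:
967.7×2.36×(T − 71.33) + 1170×2.53×(T − (-28.93)) = 0
(2283.8 + 2960.1) T = 2283.8×71.33 + 2960.1×(-28.93)
T = 77266/5243.9 ≈ 14.73 °C

T_f ≈ 14.7 °C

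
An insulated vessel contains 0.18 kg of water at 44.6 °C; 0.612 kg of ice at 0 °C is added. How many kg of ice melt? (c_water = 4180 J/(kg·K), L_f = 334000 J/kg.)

m_melted ≈ 0.1 kg

Water can give up m c ΔT = 0.18×4180×44.6 = 33557 J before reaching 0 °C.
To melt every bit of ice: 0.612×334000 = 204408 J.
Since 33557 < 204408 J, not all the ice melts; equilibrium is at 0 °C.
m_melted×334000 = 33557  ⇒  m_melted ≈ 0.1005 kg.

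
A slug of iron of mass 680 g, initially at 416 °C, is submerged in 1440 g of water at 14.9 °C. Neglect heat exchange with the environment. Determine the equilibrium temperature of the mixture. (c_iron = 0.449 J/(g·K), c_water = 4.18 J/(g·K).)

T_f ≈ 34.3 °C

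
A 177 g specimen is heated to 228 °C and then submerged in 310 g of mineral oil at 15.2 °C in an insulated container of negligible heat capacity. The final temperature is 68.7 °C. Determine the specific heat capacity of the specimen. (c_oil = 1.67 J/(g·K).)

Net heat exchanged in the isolated system is zero:
177·c·(68.7 − 228) + 310·1.67·(68.7 − 15.2) = 0
-28196 c = -27697
c = -27697/-28196 ≈ 0.9823 J/(g·K)

c ≈ 0.982 J/(g·K)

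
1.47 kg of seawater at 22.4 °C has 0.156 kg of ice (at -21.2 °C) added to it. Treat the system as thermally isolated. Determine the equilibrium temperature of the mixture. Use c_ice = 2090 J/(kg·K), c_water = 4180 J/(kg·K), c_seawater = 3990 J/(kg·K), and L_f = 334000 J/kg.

T_f ≈ 11.1 °C

Net heat exchanged in the isolated system is zero:
ice -21.2→0 °C: 0.156·2090·21.2 = 6912
  melt ice: 0.156·334000 = 52104
  meltwater 0→T: 0.156·4180·T = 652.08 T
  seawater: 5865.3(T − 22.4)
6517.4 T = 131383 − 59016 = 72367
T ≈ 11.10 °C — above 0 °C, consistent with complete melting.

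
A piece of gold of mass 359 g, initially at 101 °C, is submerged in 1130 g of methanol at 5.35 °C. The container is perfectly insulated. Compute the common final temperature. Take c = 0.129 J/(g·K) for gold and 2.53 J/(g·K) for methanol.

T_f ≈ 6.9 °C

Conservation of energy gives ΣQ = 0:
359*0.129*(T − 101) + 1130*2.53*(T − 5.35) = 0
46.31(T − 101) + 2858.9(T − 5.35) = 0
2905.2 T = 19973
T = 19973 / 2905.2 = 6.87 °C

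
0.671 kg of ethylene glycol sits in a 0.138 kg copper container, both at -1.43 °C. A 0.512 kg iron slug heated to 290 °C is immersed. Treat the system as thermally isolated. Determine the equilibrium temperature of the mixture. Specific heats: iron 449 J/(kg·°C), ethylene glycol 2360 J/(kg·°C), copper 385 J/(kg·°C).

T_f ≈ 34.5 °C

Taking heat into each body as positive, Σ m c ΔT = 0:
0.512*449*(T − 290) + 0.671*2360*(T − (-1.43)) + 0.138*385*(T − (-1.43)) = 0
(229.89 + 1583.6 + 53.13) T = 229.89*290 + 1583.6*(-1.43) + 53.13*(-1.43)
T = 64327 / 1866.6 = 34.5 °C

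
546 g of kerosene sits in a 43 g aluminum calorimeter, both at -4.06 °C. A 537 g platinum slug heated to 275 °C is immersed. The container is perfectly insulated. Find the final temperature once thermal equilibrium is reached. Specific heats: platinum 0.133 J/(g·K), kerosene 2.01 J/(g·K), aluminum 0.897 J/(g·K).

Setting the total heat transfer to zero:
537×0.133×(T − 275) + 546×2.01×(T − (-4.06)) + 43×0.897×(T − (-4.06)) = 0
1207.5 T = 15028
T = 15028/1207.5 ≈ 12.45 °C

T_f ≈ 12.4 °C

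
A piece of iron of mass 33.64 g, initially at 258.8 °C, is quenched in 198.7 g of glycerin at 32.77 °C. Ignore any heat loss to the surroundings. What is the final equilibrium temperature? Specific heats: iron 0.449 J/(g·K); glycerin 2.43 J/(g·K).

With ΣQ=0 the equilibrium temperature is the m·c-weighted mean:
T_f = (15.1·258.8 + 482.84·32.77) / (15.1 + 482.84)
    = 19732 / 497.95 ≈ 39.63 °C

T_f ≈ 39.6 °C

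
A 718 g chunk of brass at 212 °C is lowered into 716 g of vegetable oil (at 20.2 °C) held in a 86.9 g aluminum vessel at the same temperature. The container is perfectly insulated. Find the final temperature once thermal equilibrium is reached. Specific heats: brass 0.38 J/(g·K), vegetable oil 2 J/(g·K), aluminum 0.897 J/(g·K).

Heat gained plus heat lost sum to zero:
718·0.38·(T − 212) + 716·2·(T − 20.2) + 86.9·0.897·(T − 20.2) = 0
272.84(T − 212) + 1432(T − 20.2) + 77.95(T − 20.2) = 0
(272.84 + 1432 + 77.95) T = 272.84·212 + 1432·20.2 + 77.95·20.2
T = 88343/1782.8 ≈ 49.55 °C

T_f ≈ 49.6 °C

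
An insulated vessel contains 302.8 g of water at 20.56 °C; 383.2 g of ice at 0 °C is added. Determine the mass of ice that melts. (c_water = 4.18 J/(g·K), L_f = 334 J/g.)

m_melted ≈ 77.9 g

Heat available from the water dropping to 0 °C: 302.8×4.18×20.56 = 26023 J.
Melting all 383.2 g of ice would need 383.2×334 = 127989 J.
Since 26023 < 127989 J, not all the ice melts; equilibrium is at 0 °C.
m_melted×334 = 26023  ⇒  m_melted ≈ 77.91 g.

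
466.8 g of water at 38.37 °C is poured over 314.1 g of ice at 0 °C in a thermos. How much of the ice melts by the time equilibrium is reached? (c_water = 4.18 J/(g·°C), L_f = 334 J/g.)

m_melted ≈ 224 g

Cooling the water to 0 °C releases 466.8·4.18·38.37 = 74868 J.
To melt every bit of ice: 314.1·334 = 104909 J.
That's not enough to melt it all — equilibrium is at 0 °C with ice remaining.
Mass melted = 74868/334 ≈ 224.2 g.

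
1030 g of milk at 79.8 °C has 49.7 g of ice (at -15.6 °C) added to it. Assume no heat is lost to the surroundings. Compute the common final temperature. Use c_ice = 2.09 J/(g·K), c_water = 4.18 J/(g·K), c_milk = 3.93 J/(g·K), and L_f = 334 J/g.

Energy conservation, ΣQ = 0:
warm ice to 0 °C: 49.7·2.09·(0 − (-15.6)) = 1620.4; melt ice: 49.7·334 = 16600; meltwater 0→T: 49.7·4.18·T = 207.75 T; milk cools: 1030·3.93·(T − 79.8) = 4047.9(T − 79.8)
4255.6 T = 323022 − 18220 = 304802
T ≈ 71.62 °C (positive, so assuming full melt was valid).

T_f ≈ 71.6 °C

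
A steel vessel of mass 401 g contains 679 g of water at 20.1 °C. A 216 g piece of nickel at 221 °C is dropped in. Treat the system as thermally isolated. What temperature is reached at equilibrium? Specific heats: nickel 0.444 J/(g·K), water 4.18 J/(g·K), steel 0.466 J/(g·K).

T_f ≈ 26.3 °C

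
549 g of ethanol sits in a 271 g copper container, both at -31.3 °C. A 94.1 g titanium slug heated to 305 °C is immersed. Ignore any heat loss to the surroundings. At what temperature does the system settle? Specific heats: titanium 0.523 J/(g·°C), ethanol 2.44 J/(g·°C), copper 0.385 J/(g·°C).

T_f ≈ -20.2 °C

Heat gained plus heat lost sum to zero:
94.1*0.523*(T − 305) + 549*2.44*(T − (-31.3)) + 271*0.385*(T − (-31.3)) = 0
49.21(T − 305) + 1339.6(T − (-31.3)) + 104.34(T − (-31.3)) = 0
1493.1 T = -30184
T = -30184/1493.1 ≈ -20.22 °C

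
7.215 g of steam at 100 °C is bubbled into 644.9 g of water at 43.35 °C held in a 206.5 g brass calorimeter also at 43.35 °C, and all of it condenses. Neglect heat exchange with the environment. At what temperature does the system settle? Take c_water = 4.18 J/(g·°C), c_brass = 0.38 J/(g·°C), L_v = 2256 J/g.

T_f ≈ 49.8 °C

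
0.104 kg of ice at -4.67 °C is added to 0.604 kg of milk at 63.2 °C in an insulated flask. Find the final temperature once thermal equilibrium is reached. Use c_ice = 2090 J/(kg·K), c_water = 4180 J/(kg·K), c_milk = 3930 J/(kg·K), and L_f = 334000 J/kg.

T_f ≈ 40.7 °C

Let T be the final temperature. ΣQ_i = 0:
ice -4.67→0 °C: 0.104·2090·4.67 = 1015.1; melt ice: 0.104·334000 = 34736; meltwater 0→T: 0.104·4180·T = 434.72 T; milk cools: 0.604·3930·(T − 63.2) = 2373.7(T − 63.2)
2808.4 T = 150019 − 35751 = 114268
T ≈ 40.69 °C — above 0 °C, consistent with complete melting.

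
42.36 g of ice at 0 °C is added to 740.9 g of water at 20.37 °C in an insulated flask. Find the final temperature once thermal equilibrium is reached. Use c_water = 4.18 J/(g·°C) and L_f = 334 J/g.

Heat gained plus heat lost sum to zero:
latent heat to melt: 42.36×334 = 14148; warm the meltwater: 177.06 T; water: 3097(T − 20.37)
3274 T = 63085 − 14148 = 48937
T ≈ 14.95 °C. Since T > 0 °C, the all-ice-melts assumption holds.

T_f ≈ 14.9 °C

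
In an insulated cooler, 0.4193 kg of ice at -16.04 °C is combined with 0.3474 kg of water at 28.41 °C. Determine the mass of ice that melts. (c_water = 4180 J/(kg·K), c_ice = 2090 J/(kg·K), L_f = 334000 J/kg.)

m_melted ≈ 0.0814 kg

Heat available from the water dropping to 0 °C: 0.3474×4180×28.41 = 41255 J.
Warming the ice to 0 °C takes 0.4193×2090×16.04 = 14056 J, leaving 27199 J for melting.
To melt every bit of ice: 0.4193×334000 = 140046 J.
27199 J < 140046 J, so only part of the ice melts and the system sits at 0 °C.
m_melt = 27199 / L_f = 0.08143 kg.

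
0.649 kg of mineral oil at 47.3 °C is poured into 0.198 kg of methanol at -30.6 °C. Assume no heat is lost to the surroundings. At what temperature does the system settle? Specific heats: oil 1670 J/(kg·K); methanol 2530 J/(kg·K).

T_f ≈ 22.7 °C

Taking heat into each body as positive, Σ m c ΔT = 0:
0.649·1670·(T − 47.3) + 0.198·2530·(T − (-30.6)) = 0
1083.8(T − 47.3) + 500.94(T − (-30.6)) = 0
(1083.8 + 500.94) T = 1083.8·47.3 + 500.94·(-30.6)
T ≈ 22.68 °C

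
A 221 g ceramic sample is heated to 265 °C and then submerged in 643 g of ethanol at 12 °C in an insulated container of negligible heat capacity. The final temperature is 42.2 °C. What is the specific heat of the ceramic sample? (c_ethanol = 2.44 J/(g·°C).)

c ≈ 0.962 J/(g·°C)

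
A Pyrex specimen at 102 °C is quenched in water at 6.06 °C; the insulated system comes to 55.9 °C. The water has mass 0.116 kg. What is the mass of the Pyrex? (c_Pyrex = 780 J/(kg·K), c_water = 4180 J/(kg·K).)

m ≈ 0.672 kg

|Q_Pyrex| = |Q_water|:
m·780·(102 − 55.9) = 0.116·4180·(55.9 − 6.06)
35958 m = 24166  ⇒  m ≈ 0.6721 kg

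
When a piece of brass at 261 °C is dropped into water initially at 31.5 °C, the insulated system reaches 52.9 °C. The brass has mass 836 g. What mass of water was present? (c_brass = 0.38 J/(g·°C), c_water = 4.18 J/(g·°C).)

m ≈ 739 g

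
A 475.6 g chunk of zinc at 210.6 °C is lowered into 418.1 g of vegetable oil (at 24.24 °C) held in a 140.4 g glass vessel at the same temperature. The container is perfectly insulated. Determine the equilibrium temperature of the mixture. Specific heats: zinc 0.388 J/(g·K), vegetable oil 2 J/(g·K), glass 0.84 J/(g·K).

T_f ≈ 54.4 °C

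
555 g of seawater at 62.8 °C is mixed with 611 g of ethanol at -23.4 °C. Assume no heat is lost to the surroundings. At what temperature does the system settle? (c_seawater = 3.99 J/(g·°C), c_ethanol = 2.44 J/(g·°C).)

Energy conservation, ΣQ = 0:
555·3.99·(T − 62.8) + 611·2.44·(T − (-23.4)) = 0
3705.3 T = 104182
T = 104182/3705.3 ≈ 28.12 °C

T_f ≈ 28.1 °C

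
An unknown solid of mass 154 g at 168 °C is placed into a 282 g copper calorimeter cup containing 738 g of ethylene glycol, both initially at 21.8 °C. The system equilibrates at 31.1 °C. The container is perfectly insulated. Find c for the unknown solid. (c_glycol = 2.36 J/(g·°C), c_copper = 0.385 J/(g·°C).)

Let T be the final temperature. ΣQ_i = 0:
154×c×(31.1 − 168) + 738×2.36×(31.1 − 21.8) + 282×0.385×(31.1 − 21.8) = 0
-21083 c = -17207
c = -17207/-21083 ≈ 0.8162 J/(g·°C)

c ≈ 0.816 J/(g·°C)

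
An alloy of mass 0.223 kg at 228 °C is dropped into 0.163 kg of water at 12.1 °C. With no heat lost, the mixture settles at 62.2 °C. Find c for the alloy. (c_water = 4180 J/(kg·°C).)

m_s c (T_s − T_f) = m_water c_water (T_f − T_0):
0.223·c·(228 − 62.2) = 0.163·4180·(62.2 − 12.1)
36.97 c = 34135  ⇒  c ≈ 923.2 J/(kg·°C)

c ≈ 923 J/(kg·°C)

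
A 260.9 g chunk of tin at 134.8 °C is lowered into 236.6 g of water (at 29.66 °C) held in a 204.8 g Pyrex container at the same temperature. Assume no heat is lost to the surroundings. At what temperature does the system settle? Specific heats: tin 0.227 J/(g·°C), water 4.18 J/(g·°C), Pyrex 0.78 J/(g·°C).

T_f ≈ 34.8 °C

Energy conservation, ΣQ = 0:
260.9·0.227·(T − 134.8) + 236.6·4.18·(T − 29.66) + 204.8·0.78·(T − 29.66) = 0
59.22(T − 134.8) + 988.99(T − 29.66) + 159.74(T − 29.66) = 0
(59.22 + 988.99 + 159.74) T = 59.22·134.8 + 988.99·29.66 + 159.74·29.66
T = 42055 / 1208 = 34.8 °C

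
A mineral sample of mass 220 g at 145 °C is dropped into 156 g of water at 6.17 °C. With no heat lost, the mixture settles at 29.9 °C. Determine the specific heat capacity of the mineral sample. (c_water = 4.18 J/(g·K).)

c ≈ 0.611 J/(g·K)

Let T be the final temperature. ΣQ_i = 0:
220·c·(29.9 − 145) + 156·4.18·(29.9 − 6.17) = 0
-25322 c = -15474
c = -15474/-25322 ≈ 0.6111 J/(g·K)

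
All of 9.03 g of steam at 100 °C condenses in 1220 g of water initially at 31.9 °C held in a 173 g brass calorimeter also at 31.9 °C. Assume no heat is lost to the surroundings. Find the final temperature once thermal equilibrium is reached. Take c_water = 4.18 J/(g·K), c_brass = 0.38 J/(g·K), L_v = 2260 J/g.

Taking heat into each body as positive, Σ m c ΔT = 0:
steam→water at 100 °C releases m L_v = 9.03×2260 = 20408; condensate cools 100→T: 9.03×4.18×(T − 100) = 37.75(T − 100); original water: 5099.6(T − 31.9); brass cup: 173×0.38×(T − 31.9) = 65.74(T − 31.9)
5203.1 T = 20408 + 3774.5 + 164774 = 188957
T ≈ 36.32 °C, under the boiling point, so the assumption holds.

T_f ≈ 36.3 °C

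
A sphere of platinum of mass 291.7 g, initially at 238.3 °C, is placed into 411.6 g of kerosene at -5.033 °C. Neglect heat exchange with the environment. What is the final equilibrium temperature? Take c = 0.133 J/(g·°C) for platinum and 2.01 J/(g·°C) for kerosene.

T_f ≈ 5.9 °C

Setting the total heat transfer to zero:
291.7*0.133*(T − 238.3) + 411.6*2.01*(T − (-5.033)) = 0
38.8(T − 238.3) + 827.32(T − (-5.033)) = 0
866.11 T = 5081.2
T = 5081.2 / 866.11 = 5.87 °C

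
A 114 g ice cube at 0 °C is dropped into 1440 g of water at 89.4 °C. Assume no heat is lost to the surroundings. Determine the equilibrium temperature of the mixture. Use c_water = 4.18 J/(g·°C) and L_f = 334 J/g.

T_f ≈ 77.0 °C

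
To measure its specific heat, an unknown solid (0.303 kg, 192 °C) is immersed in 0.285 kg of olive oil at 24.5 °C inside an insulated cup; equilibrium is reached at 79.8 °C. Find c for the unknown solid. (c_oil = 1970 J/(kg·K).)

c ≈ 913 J/(kg·K)

Heat lost by the unknown solid = heat gained by the oil:
0.303×c×(192 − 79.8) = 0.285×1970×(79.8 − 24.5)
34 c = 31048  ⇒  c ≈ 913.3 J/(kg·K)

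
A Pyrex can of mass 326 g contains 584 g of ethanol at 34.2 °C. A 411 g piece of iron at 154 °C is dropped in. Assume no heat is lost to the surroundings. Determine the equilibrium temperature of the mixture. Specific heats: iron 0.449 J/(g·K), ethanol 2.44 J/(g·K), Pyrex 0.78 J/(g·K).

T_f ≈ 46.1 °C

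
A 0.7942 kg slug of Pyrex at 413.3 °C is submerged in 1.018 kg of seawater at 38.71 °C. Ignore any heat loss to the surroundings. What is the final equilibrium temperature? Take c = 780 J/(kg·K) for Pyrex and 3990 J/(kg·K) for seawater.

T_f = Σ m_i c_i T_i / Σ m_i c_i:
T_f = (619.48*413.3 + 4061.8*38.71) / (619.48 + 4061.8)
    = 413262 / 4681.3 ≈ 88.28 °C

T_f ≈ 88.3 °C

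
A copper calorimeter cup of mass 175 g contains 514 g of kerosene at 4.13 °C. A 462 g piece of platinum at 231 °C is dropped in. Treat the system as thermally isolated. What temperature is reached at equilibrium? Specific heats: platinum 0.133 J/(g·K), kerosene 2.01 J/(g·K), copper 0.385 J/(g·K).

T_f ≈ 16.1 °C

With ΣQ=0 the equilibrium temperature is the m·c-weighted mean:
T_f = (61.45·231 + 1033.1·4.13 + 67.38·4.13) / (61.45 + 1033.1 + 67.38)
    = 18739 / 1162 ≈ 16.13 °C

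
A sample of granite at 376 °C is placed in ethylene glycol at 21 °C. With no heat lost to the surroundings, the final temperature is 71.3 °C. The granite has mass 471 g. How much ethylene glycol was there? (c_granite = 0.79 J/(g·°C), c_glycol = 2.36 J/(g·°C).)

|Q_granite| = |Q_glycol|:
471×0.79×(376 − 71.3) = m×2.36×(71.3 − 21)
118.71 m = 113376  ⇒  m ≈ 955.1 g

m ≈ 955 g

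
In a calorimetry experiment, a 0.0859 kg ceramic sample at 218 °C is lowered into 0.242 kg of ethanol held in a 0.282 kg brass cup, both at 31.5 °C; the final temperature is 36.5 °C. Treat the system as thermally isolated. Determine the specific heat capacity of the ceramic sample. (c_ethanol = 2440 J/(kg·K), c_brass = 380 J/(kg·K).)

c ≈ 224 J/(kg·K)

Heat gained plus heat lost sum to zero:
0.0859×c×(36.5 − 218) + 0.242×2440×(36.5 − 31.5) + 0.282×380×(36.5 − 31.5) = 0
-15.59 c = -3488.2
c = -3488.2/-15.59 ≈ 223.7 J/(kg·K)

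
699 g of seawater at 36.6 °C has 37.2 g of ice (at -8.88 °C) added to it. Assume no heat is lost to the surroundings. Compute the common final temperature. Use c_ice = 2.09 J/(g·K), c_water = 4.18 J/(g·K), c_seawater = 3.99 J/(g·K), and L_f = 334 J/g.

Sum of m c ΔT and latent-heat terms is zero:
warm ice to 0 °C: 37.2·2.09·(0 − (-8.88)) = 690.4
  latent heat to melt: 37.2·334 = 12425
  warm the meltwater: 155.5 T
  seawater cools: 699·3.99·(T − 36.6) = 2789(T − 36.6)
2944.5 T = 102078 − 13115 = 88963
T ≈ 30.21 °C (positive, so assuming full melt was valid).

T_f ≈ 30.2 °C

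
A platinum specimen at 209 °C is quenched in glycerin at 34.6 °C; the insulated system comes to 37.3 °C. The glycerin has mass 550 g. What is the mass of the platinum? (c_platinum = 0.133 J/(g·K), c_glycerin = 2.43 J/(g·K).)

Heat lost by the platinum = heat gained by the glycerin:
m·0.133·(209 − 37.3) = 550·2.43·(37.3 − 34.6)
22.84 m = 3608.5  ⇒  m ≈ 158 g

m ≈ 158 g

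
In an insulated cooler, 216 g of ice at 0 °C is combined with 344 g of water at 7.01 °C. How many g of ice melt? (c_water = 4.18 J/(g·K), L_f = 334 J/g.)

m_melted ≈ 30.2 g

Heat available from the water dropping to 0 °C: 344·4.18·7.01 = 10080 J.
To melt every bit of ice: 216·334 = 72144 J.
That's not enough to melt it all — equilibrium is at 0 °C with ice remaining.
m_melted·334 = 10080  ⇒  m_melted ≈ 30.18 g.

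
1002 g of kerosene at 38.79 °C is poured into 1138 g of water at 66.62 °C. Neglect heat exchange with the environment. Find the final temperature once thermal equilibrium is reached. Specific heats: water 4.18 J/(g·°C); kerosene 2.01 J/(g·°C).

Let T be the final temperature. ΣQ_i = 0:
1138*4.18*(T − 66.62) + 1002*2.01*(T − 38.79) = 0
6770.9 T = 395025
T = 395025 / 6770.9 = 58.3 °C

T_f ≈ 58.3 °C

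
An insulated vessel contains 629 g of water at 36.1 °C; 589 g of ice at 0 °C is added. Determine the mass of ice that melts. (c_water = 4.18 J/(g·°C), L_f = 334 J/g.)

m_melted ≈ 284 g

Heat available from the water dropping to 0 °C: 629×4.18×36.1 = 94915 J.
Fully melting the ice requires m_ice L_f = 589×334 = 196726 J.
94915 J < 196726 J, so only part of the ice melts and the system sits at 0 °C.
Mass melted = 94915/334 ≈ 284.2 g.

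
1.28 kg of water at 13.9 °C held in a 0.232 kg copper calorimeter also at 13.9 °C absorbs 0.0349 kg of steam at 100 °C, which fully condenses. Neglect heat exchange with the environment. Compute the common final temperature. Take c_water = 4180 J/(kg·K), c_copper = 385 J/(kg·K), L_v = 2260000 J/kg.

Net heat exchanged in the isolated system is zero:
condense steam: −0.0349·2260000 = −78874
  condensed water 100 °C→T: 145.88(T − 100)
  original water: 5350.4(T − 13.9)
  cup: 89.32(T − 13.9)
5585.6 T = 78874 + 14588 + 75612 = 169074
T ≈ 30.27 °C (< 100 °C, so full condensation is consistent).

T_f ≈ 30.3 °C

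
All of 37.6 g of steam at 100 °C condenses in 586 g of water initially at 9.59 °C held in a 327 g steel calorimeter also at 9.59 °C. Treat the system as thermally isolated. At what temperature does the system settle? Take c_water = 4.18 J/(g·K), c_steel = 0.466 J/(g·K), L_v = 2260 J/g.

Heat gained plus heat lost sum to zero:
condense steam: −37.6×2260 = −84976
  condensed water 100 °C→T: 157.17(T − 100)
  water warms: 586×4.18×(T − 9.59) = 2449.5(T − 9.59)
  cup: 152.38(T − 9.59)
2759 T = 84976 + 15717 + 24952 = 125645
T ≈ 45.54 °C — below 100 °C, confirming all the steam condensed.

T_f ≈ 45.5 °C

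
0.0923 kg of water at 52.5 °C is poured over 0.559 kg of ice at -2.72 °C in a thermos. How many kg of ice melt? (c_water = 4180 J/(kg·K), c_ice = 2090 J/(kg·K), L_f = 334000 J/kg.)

Heat available from the water dropping to 0 °C: 0.0923×4180×52.5 = 20255 J.
Of that, 0.559×2090×2.72 = 3177.8 J goes to bring the ice to 0 °C, leaving 17077 J.
Fully melting the ice requires m_ice L_f = 0.559×334000 = 186706 J.
That's not enough to melt it all — equilibrium is at 0 °C with ice remaining.
Mass melted = 17077/334000 ≈ 0.05113 kg.

m_melted ≈ 0.0511 kg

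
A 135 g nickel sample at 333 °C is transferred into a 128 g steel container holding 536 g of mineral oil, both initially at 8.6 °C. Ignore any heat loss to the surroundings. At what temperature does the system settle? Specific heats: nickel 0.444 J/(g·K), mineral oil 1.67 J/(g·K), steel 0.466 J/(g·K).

T_f ≈ 27.8 °C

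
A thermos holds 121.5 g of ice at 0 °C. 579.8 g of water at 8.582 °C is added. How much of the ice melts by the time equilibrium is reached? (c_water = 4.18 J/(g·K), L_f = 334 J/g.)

m_melted ≈ 62.3 g

Heat available from the water dropping to 0 °C: 579.8·4.18·8.582 = 20799 J.
Melting all 121.5 g of ice would need 121.5·334 = 40581 J.
20799 J < 40581 J, so only part of the ice melts and the system sits at 0 °C.
Mass melted = 20799/334 ≈ 62.27 g.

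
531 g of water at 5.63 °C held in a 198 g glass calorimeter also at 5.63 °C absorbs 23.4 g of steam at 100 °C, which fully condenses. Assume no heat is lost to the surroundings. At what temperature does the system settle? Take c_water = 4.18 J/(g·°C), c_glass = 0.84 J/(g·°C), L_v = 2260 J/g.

Heat gained plus heat lost sum to zero:
condense steam: −23.4×2260 = −52884; condensed water 100 °C→T: 97.81(T − 100); water warms: 531×4.18×(T − 5.63) = 2219.6(T − 5.63); glass cup: 198×0.84×(T − 5.63) = 166.32(T − 5.63)
2483.7 T = 52884 + 9781.2 + 13433 = 76098
T ≈ 30.64 °C, under the boiling point, so the assumption holds.

T_f ≈ 30.6 °C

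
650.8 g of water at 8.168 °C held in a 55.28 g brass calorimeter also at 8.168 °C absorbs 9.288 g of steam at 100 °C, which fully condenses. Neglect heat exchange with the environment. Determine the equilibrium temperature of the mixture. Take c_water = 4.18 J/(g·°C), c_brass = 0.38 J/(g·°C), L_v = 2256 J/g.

Taking heat into each body as positive, Σ m c ΔT = 0:
steam→water at 100 °C releases m L_v = 9.288×2256 = 20954; condensate cools 100→T: 9.288×4.18×(T − 100) = 38.82(T − 100); water warms: 650.8×4.18×(T − 8.168) = 2720.3(T − 8.168); brass cup: 55.28×0.38×(T − 8.168) = 21.01(T − 8.168)
2780.2 T = 20954 + 3882.4 + 22391 = 47227
T ≈ 16.99 °C, under the boiling point, so the assumption holds.

T_f ≈ 17.0 °C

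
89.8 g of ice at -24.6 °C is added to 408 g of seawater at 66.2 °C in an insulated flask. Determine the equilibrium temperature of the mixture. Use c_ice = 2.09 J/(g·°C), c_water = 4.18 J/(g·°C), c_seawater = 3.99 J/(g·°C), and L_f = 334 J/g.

Taking heat into each body as positive, Σ m c ΔT = 0:
warm ice to 0 °C: 89.8·2.09·(0 − (-24.6)) = 4617
  latent heat to melt: 89.8·334 = 29993
  meltwater 0→T: 89.8·4.18·T = 375.36 T
  seawater: 1627.9(T − 66.2)
2003.3 T = 107768 − 34610 = 73158
T ≈ 36.52 °C — above 0 °C, consistent with complete melting.

T_f ≈ 36.5 °C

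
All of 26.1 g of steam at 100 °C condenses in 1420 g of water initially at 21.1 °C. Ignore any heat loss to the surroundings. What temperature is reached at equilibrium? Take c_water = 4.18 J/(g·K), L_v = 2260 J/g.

Sum of m c ΔT and latent-heat terms is zero:
condense steam: −26.1×2260 = −58986; condensed water 100 °C→T: 109.1(T − 100); original water: 5935.6(T − 21.1)
6044.7 T = 58986 + 10910 + 125241 = 195137
T ≈ 32.28 °C (< 100 °C, so full condensation is consistent).

T_f ≈ 32.3 °C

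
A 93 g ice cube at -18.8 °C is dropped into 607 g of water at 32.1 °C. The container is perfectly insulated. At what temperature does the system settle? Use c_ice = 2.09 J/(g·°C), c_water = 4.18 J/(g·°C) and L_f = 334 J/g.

T_f ≈ 16.0 °C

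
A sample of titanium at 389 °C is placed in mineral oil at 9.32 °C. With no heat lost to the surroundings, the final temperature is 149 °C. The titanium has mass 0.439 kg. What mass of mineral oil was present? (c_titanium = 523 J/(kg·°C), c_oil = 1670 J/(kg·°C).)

Conservation of energy gives ΣQ = 0:
0.439×523×(149 − 389) + m×1670×(149 − 9.32) = 0
233266 m = 55103
m = 55103/233266 ≈ 0.2362 kg

m ≈ 0.236 kg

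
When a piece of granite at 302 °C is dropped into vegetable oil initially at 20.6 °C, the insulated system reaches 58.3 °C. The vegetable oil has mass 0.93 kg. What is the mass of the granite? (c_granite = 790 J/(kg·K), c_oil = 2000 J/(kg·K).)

Heat lost by the granite = heat gained by the oil:
m×790×(302 − 58.3) = 0.93×2000×(58.3 − 20.6)
192523 m = 70122  ⇒  m ≈ 0.3642 kg

m ≈ 0.364 kg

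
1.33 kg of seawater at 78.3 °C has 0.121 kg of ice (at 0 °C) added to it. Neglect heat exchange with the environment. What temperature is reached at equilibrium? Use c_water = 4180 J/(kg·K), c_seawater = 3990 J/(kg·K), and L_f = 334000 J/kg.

T_f ≈ 64.5 °C

Heat gained plus heat lost sum to zero:
melt ice: 0.121×334000 = 40414; warm the meltwater: 505.78 T; seawater cools: 1.33×3990×(T − 78.3) = 5306.7(T − 78.3)
5812.5 T = 415515 − 40414 = 375101
T ≈ 64.53 °C — above 0 °C, consistent with complete melting.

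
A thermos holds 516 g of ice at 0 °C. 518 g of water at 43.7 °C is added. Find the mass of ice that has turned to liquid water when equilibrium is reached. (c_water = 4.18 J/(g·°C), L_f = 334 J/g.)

m_melted ≈ 283 g

Water can give up m c ΔT = 518·4.18·43.7 = 94621 J before reaching 0 °C.
Melting all 516 g of ice would need 516·334 = 172344 J.
That's not enough to melt it all — equilibrium is at 0 °C with ice remaining.
m_melt = 94621 / L_f = 283.3 g.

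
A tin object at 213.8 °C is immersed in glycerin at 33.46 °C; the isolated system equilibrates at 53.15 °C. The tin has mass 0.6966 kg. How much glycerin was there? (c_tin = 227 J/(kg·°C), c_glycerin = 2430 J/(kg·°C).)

m ≈ 0.531 kg

Setting the total heat transfer to zero:
0.6966×227×(53.15 − 213.8) + m×2430×(53.15 − 33.46) = 0
47847 m = 25403
m = 25403/47847 ≈ 0.5309 kg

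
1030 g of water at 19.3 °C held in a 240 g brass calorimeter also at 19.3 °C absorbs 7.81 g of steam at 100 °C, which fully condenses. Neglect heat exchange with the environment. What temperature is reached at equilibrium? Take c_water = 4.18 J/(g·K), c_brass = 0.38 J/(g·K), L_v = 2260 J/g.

T_f ≈ 23.9 °C

Conservation of energy gives ΣQ = 0:
steam→water at 100 °C releases m L_v = 7.81×2260 = 17651
  condensate cools 100→T: 7.81×4.18×(T − 100) = 32.65(T − 100)
  water warms: 1030×4.18×(T − 19.3) = 4305.4(T − 19.3)
  brass cup: 240×0.38×(T − 19.3) = 91.2(T − 19.3)
4429.2 T = 17651 + 3264.6 + 84854 = 105770
T ≈ 23.88 °C (< 100 °C, so full condensation is consistent).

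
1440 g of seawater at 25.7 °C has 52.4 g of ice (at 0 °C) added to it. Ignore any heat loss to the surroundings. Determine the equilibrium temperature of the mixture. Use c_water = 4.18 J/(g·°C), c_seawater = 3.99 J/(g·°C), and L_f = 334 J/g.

Energy conservation, ΣQ = 0:
latent heat to melt: 52.4×334 = 17502; meltwater 0→T: 52.4×4.18×T = 219.03 T; seawater cools: 1440×3.99×(T − 25.7) = 5745.6(T − 25.7)
5964.6 T = 147662 − 17502 = 130160
T ≈ 21.82 °C (positive, so assuming full melt was valid).

T_f ≈ 21.8 °C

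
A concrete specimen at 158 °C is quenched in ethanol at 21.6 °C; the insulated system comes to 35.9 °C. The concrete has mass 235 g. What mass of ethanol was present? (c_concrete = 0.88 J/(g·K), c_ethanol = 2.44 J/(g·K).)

m ≈ 724 g

Conservation of energy gives ΣQ = 0:
235·0.88·(35.9 − 158) + m·2.44·(35.9 − 21.6) = 0
34.89 m = 25250
m = 25250/34.89 ≈ 723.7 g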